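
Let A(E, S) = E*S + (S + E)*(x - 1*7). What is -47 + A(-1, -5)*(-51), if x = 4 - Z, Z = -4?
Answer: 4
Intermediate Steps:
x = 8 (x = 4 - 1*(-4) = 4 + 4 = 8)
A(E, S) = E + S + E*S (A(E, S) = E*S + (S + E)*(8 - 1*7) = E*S + (E + S)*(8 - 7) = E*S + (E + S)*1 = E*S + (E + S) = E + S + E*S)
-47 + A(-1, -5)*(-51) = -47 + (-1 - 5 - 1*(-5))*(-51) = -47 + (-1 - 5 + 5)*(-51) = -47 - 1*(-51) = -47 + 51 = 4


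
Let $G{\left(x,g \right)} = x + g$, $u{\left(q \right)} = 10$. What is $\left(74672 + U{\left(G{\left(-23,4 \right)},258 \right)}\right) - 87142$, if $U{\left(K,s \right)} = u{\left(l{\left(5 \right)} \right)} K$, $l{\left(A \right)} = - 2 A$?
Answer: $-12660$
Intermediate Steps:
$G{\left(x,g \right)} = g + x$
$U{\left(K,s \right)} = 10 K$
$\left(74672 + U{\left(G{\left(-23,4 \right)},258 \right)}\right) - 87142 = \left(74672 + 10 \left(4 - 23\right)\right) - 87142 = \left(74672 + 10 \left(-19\right)\right) - 87142 = \left(74672 - 190\right) - 87142 = 74482 - 87142 = -12660$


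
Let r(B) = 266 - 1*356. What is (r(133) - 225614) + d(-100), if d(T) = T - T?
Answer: -225704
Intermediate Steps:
d(T) = 0
r(B) = -90 (r(B) = 266 - 356 = -90)
(r(133) - 225614) + d(-100) = (-90 - 225614) + 0 = -225704 + 0 = -225704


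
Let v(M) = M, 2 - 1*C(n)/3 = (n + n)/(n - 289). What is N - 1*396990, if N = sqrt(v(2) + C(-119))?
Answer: -793975/2 ≈ -3.9699e+5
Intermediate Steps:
C(n) = 6 - 6*n/(-289 + n) (C(n) = 6 - 3*(n + n)/(n - 289) = 6 - 3*2*n/(-289 + n) = 6 - 6*n/(-289 + n))
N = 5/2 (N = sqrt(2 - 1734/(-289 - 119)) = sqrt(2 - 1734/(-408)) = sqrt(2 - 1734*(-1/408)) = sqrt(2 + 17/4) = sqrt(25/4) = 5/2 ≈ 2.5000)
N - 1*396990 = 5/2 - 1*396990 = 5/2 - 396990 = -793975/2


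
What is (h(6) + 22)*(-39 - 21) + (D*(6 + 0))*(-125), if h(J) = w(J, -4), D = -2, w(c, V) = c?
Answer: -180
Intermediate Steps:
h(J) = J
(h(6) + 22)*(-39 - 21) + (D*(6 + 0))*(-125) = (6 + 22)*(-39 - 21) - 2*(6 + 0)*(-125) = 28*(-60) - 2*6*(-125) = -1680 - 12*(-125) = -1680 + 1500 = -180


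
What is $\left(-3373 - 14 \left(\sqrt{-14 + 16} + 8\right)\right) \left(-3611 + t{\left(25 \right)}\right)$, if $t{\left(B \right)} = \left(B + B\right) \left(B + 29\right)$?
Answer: $3174835 + 12754 \sqrt{2} \approx 3.1929 \cdot 10^{6}$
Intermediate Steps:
$t{\left(B \right)} = 2 B \left(29 + B\right)$
$\left(-3373 - 14 \left(\sqrt{-14 + 16} + 8\right)\right) \left(-3611 + t{\left(25 \right)}\right) = \left(-3373 - 14 \left(\sqrt{-14 + 16} + 8\right)\right) \left(-3611 + 2 \cdot 25 \left(29 + 25\right)\right) = \left(-3373 - 14 \left(\sqrt{2} + 8\right)\right) \left(-3611 + 2 \cdot 25 \cdot 54\right) = \left(-3373 - 14 \left(8 + \sqrt{2}\right)\right) \left(-3611 + 2700\right) = \left(-3373 - \left(112 + 14 \sqrt{2}\right)\right) \left(-911\right) = \left(-3485 - 14 \sqrt{2}\right) \left(-911\right) = 3174835 + 12754 \sqrt{2}$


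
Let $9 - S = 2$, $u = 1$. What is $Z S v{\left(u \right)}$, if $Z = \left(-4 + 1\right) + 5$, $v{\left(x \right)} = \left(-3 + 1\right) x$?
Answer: $-28$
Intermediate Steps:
$S = 7$ ($S = 9 - 2 = 7$)
$v{\left(x \right)} = - 2 x$
$Z = 2$ ($Z = -3 + 5 = 2$)
$Z S v{\left(u \right)} = 2 \cdot 7 \left(\left(-2\right) 1\right) = 14 \left(-2\right) = -28$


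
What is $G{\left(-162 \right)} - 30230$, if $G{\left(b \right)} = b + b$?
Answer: $-30554$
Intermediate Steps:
$G{\left(b \right)} = 2 b$
$G{\left(-162 \right)} - 30230 = 2 \left(-162\right) - 30230 = -324 - 30230 = -30554$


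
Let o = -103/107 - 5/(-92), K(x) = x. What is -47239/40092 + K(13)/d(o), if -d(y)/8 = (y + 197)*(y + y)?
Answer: -3160092620801/2692412378292 ≈ -1.1737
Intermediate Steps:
o = -8941/9844 (o = -103*1/107 - 5*(-1/92) = -103/107 + 5/92 = -8941/9844 ≈ -0.90827)
d(y) = -16*y*(197 + y) (d(y) = -8*(y + 197)*(y + y) = -8*(197 + y)*2*y = -16*y*(197 + y))
-47239/40092 + K(13)/d(o) = -47239/40092 + 13/((-16*(-8941/9844)*(197 - 8941/9844))) = -47239*1/40092 + 13/((-16*(-8941/9844)*1930327/9844)) = -47239/40092 + 13/(17259053707/6056521) = -47239/40092 + 13*(6056521/17259053707) = -47239/40092 + 78734773/17259053707 = -3160092620801/2692412378292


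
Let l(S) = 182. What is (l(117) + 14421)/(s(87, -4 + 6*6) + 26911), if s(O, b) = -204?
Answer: 859/1571 ≈ 0.54679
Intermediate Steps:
(l(117) + 14421)/(s(87, -4 + 6*6) + 26911) = (182 + 14421)/(-204 + 26911) = 14603/26707 = 14603*(1/26707) = 859/1571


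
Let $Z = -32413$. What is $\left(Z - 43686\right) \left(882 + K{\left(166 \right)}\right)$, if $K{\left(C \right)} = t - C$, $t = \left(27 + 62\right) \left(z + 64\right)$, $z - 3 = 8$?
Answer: $-562447709$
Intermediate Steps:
$z = 11$ ($z = 3 + 8 = 11$)
$t = 6675$ ($t = \left(27 + 62\right) \left(11 + 64\right) = 89 \cdot 75 = 6675$)
$K{\left(C \right)} = 6675 - C$
$\left(Z - 43686\right) \left(882 + K{\left(166 \right)}\right) = \left(-32413 - 43686\right) \left(882 + \left(6675 - 166\right)\right) = - 76099 \left(882 + \left(6675 - 166\right)\right) = - 76099 \left(882 + 6509\right) = \left(-76099\right) 7391 = -562447709$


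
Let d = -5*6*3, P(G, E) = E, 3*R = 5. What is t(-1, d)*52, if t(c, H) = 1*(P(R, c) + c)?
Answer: -104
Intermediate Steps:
R = 5/3 (R = (⅓)*5 = 5/3 ≈ 1.6667)
d = -90 (d = -30*3 = -90)
t(c, H) = 2*c (t(c, H) = 1*(c + c) = 1*(2*c) = 2*c)
t(-1, d)*52 = (2*(-1))*52 = -2*52 = -104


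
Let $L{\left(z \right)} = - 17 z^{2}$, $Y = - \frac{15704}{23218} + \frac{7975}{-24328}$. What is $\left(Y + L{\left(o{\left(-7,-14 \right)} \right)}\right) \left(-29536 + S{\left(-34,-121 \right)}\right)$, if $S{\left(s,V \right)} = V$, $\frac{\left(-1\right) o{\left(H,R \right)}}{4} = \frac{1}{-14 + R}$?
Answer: $\frac{907565363461}{22649368} \approx 40070.0$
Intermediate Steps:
$o{\left(H,R \right)} = - \frac{4}{-14 + R}$
$Y = - \frac{21815787}{21724904}$ ($Y = \left(-15704\right) \frac{1}{23218} + 7975 \left(- \frac{1}{24328}\right) = - \frac{604}{893} - \frac{7975}{24328} = - \frac{21815787}{21724904} \approx -1.0042$)
$\left(Y + L{\left(o{\left(-7,-14 \right)} \right)}\right) \left(-29536 + S{\left(-34,-121 \right)}\right) = \left(- \frac{21815787}{21724904} - 17 \left(- \frac{4}{-14 - 14}\right)^{2}\right) \left(-29536 - 121\right) = \left(- \frac{21815787}{21724904} - 17 \left(- \frac{4}{-28}\right)^{2}\right) \left(-29657\right) = \left(- \frac{21815787}{21724904} - 17 \left(\left(-4\right) \left(- \frac{1}{28}\right)\right)^{2}\right) \left(-29657\right) = \left(- \frac{21815787}{21724904} - \frac{17}{49}\right) \left(-29657\right) = \left(- \frac{1438296931}{1064520296}\right) \left(-29657\right) = \frac{907565363461}{22649368}$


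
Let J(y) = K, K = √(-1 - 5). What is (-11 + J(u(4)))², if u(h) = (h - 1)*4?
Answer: (11 - I*√6)² ≈ 115.0 - 53.889*I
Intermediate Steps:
u(h) = -4 + 4*h (u(h) = (-1 + h)*4 = -4 + 4*h)
K = I*√6 (K = √(-6) = I*√6 ≈ 2.4495*I)
J(y) = I*√6
(-11 + J(u(4)))² = (-11 + I*√6)²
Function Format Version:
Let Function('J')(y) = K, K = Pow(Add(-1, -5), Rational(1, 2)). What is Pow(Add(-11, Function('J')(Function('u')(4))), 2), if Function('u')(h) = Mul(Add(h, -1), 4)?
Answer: Pow(Add(11, Mul(-1, I, Pow(6, Rational(1, 2)))), 2) ≈ Add(115.00, Mul(-53.889, I))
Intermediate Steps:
Function('u')(h) = Add(-4, Mul(4, h)) (Function('u')(h) = Mul(Add(-1, h), 4) = Add(-4, Mul(4, h)))
K = Mul(I, Pow(6, Rational(1, 2))) (K = Pow(-6, Rational(1, 2)) = Mul(I, Pow(6, Rational(1, 2))) ≈ Mul(2.4495, I))
Function('J')(y) = Mul(I, Pow(6, Rational(1, 2)))
Pow(Add(-11, Function('J')(Function('u')(4))), 2) = Pow(Add(-11, Mul(I, Pow(6, Rational(1, 2)))), 2)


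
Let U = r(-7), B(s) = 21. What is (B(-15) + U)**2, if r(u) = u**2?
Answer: 4900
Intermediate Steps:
U = 49 (U = (-7)**2 = 49)
(B(-15) + U)**2 = (21 + 49)**2 = 70**2 = 4900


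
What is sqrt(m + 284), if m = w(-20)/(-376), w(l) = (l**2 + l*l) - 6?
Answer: sqrt(2490765)/94 ≈ 16.790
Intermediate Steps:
w(l) = -6 + 2*l**2 (w(l) = (l**2 + l**2) - 6 = 2*l**2 - 6 = -6 + 2*l**2)
m = -397/188 (m = (-6 + 2*(-20)**2)/(-376) = (-6 + 2*400)*(-1/376) = (-6 + 800)*(-1/376) = 794*(-1/376) = -397/188 ≈ -2.1117)
sqrt(m + 284) = sqrt(-397/188 + 284) = sqrt(52995/188) = sqrt(2490765)/94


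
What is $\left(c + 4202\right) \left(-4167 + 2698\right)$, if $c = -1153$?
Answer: $-4478981$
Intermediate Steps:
$\left(c + 4202\right) \left(-4167 + 2698\right) = \left(-1153 + 4202\right) \left(-4167 + 2698\right) = 3049 \left(-1469\right) = -4478981$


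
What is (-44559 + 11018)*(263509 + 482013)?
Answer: -25005553402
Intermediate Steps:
(-44559 + 11018)*(263509 + 482013) = -33541*745522 = -25005553402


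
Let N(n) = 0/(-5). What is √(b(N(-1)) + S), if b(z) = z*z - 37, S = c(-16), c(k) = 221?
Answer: 2*√46 ≈ 13.565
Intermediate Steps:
N(n) = 0 (N(n) = 0*(-⅕) = 0)
S = 221
b(z) = -37 + z² (b(z) = z² - 37 = -37 + z²)
√(b(N(-1)) + S) = √((-37 + 0²) + 221) = √((-37 + 0) + 221) = √(-37 + 221) = √184 = 2*√46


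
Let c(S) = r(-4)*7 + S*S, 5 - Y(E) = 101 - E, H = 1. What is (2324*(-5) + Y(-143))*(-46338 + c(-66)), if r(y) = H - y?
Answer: 497449473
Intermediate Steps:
r(y) = 1 - y
Y(E) = -96 + E (Y(E) = 5 - (101 - E) = 5 + (-101 + E) = -96 + E)
c(S) = 35 + S² (c(S) = (1 - 1*(-4))*7 + S*S = (1 + 4)*7 + S² = 5*7 + S² = 35 + S²)
(2324*(-5) + Y(-143))*(-46338 + c(-66)) = (2324*(-5) + (-96 - 143))*(-46338 + (35 + (-66)²)) = (-11620 - 239)*(-46338 + (35 + 4356)) = -11859*(-46338 + 4391) = -11859*(-41947) = 497449473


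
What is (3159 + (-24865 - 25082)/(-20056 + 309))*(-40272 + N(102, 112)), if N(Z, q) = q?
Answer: -2507217715200/19747 ≈ -1.2697e+8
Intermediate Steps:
(3159 + (-24865 - 25082)/(-20056 + 309))*(-40272 + N(102, 112)) = (3159 + (-24865 - 25082)/(-20056 + 309))*(-40272 + 112) = (3159 - 49947/(-19747))*(-40160) = (3159 - 49947*(-1/19747))*(-40160) = (3159 + 49947/19747)*(-40160) = (62430720/19747)*(-40160) = -2507217715200/19747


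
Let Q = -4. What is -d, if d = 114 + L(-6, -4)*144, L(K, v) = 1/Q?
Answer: -78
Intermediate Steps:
L(K, v) = -¼ (L(K, v) = 1/(-4) = -¼)
d = 78 (d = 114 - ¼*144 = 114 - 36 = 78)
-d = -1*78 = -78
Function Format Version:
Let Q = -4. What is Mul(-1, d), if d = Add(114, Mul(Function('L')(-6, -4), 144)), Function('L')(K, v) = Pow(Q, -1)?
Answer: -78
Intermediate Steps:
Function('L')(K, v) = Rational(-1, 4) (Function('L')(K, v) = Pow(-4, -1) = Rational(-1, 4))
d = 78 (d = Add(114, Mul(Rational(-1, 4), 144)) = Add(114, -36) = 78)
Mul(-1, d) = Mul(-1, 78) = -78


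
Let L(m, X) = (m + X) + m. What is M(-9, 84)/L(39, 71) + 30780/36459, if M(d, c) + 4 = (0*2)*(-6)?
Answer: 493376/603599 ≈ 0.81739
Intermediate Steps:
M(d, c) = -4 (M(d, c) = -4 + (0*2)*(-6) = -4 + 0*(-6) = -4 + 0 = -4)
L(m, X) = X + 2*m (L(m, X) = (X + m) + m = X + 2*m)
M(-9, 84)/L(39, 71) + 30780/36459 = -4/(71 + 2*39) + 30780/36459 = -4/(71 + 78) + 30780*(1/36459) = -4/149 + 3420/4051 = 493376/603599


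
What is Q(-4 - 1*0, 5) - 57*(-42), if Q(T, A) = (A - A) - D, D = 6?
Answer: 2388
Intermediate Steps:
Q(T, A) = -6 (Q(T, A) = (A - A) - 1*6 = 0 - 6 = -6)
Q(-4 - 1*0, 5) - 57*(-42) = -6 - 57*(-42) = -6 + 2394 = 2388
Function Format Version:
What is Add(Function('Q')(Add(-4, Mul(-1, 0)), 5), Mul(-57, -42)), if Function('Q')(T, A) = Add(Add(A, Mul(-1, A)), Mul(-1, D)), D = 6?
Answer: 2388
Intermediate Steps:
Function('Q')(T, A) = -6 (Function('Q')(T, A) = Add(Add(A, Mul(-1, A)), Mul(-1, 6)) = Add(0, -6) = -6)
Add(Function('Q')(Add(-4, Mul(-1, 0)), 5), Mul(-57, -42)) = Add(-6, Mul(-57, -42)) = Add(-6, 2394) = 2388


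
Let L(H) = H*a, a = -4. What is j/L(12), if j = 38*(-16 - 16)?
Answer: 76/3 ≈ 25.333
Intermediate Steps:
j = -1216 (j = 38*(-32) = -1216)
L(H) = -4*H (L(H) = H*(-4) = -4*H)
j/L(12) = -1216/((-4*12)) = -1216/(-48) = -1216*(-1/48) = 76/3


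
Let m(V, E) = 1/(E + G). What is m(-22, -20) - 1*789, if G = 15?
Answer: -3946/5 ≈ -789.20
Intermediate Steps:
m(V, E) = 1/(15 + E) (m(V, E) = 1/(E + 15) = 1/(15 + E))
m(-22, -20) - 1*789 = 1/(15 - 20) - 1*789 = 1/(-5) - 789 = -⅕ - 789 = -3946/5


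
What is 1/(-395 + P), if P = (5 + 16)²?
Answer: 1/46 ≈ 0.021739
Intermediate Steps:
P = 441 (P = 21² = 441)
1/(-395 + P) = 1/(-395 + 441) = 1/46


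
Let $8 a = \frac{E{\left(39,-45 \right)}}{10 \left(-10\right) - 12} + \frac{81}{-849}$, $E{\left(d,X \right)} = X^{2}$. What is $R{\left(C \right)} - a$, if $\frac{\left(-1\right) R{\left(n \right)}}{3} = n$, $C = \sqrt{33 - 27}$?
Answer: $\frac{576099}{253568} - 3 \sqrt{6} \approx -5.0765$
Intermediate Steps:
$a = - \frac{576099}{253568}$ ($a = \frac{\frac{\left(-45\right)^{2}}{10 \left(-10\right) - 12} + \frac{81}{-849}}{8} = \frac{\frac{2025}{-100 - 12} + 81 \left(- \frac{1}{849}\right)}{8} = \frac{\frac{2025}{-112} - \frac{27}{283}}{8} = \frac{2025 \left(- \frac{1}{112}\right) - \frac{27}{283}}{8} = \frac{- \frac{2025}{112} - \frac{27}{283}}{8} = \frac{1}{8} \left(- \frac{576099}{31696}\right) = - \frac{576099}{253568} \approx -2.272$)
$C = \sqrt{6} \approx 2.4495$
$R{\left(n \right)} = - 3 n$
$R{\left(C \right)} - a = - 3 \sqrt{6} - - \frac{576099}{253568} = - 3 \sqrt{6} + \frac{576099}{253568} = \frac{576099}{253568} - 3 \sqrt{6}$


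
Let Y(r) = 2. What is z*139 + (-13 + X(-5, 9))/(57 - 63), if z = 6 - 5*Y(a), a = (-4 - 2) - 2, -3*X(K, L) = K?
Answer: -4987/9 ≈ -554.11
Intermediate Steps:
X(K, L) = -K/3
a = -8 (a = -6 - 2 = -8)
z = -4 (z = 6 - 5*2 = 6 - 10 = -4)
z*139 + (-13 + X(-5, 9))/(57 - 63) = -4*139 + (-13 - 1/3*(-5))/(57 - 63) = -556 + (-13 + 5/3)/(-6) = -556 - 34/3*(-1/6) = -556 + 17/9 = -4987/9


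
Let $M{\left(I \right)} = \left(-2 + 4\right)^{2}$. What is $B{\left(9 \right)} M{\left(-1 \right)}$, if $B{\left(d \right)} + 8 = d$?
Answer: $4$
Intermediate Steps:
$B{\left(d \right)} = -8 + d$
$M{\left(I \right)} = 4$ ($M{\left(I \right)} = 2^{2} = 4$)
$B{\left(9 \right)} M{\left(-1 \right)} = \left(-8 + 9\right) 4 = 1 \cdot 4 = 4$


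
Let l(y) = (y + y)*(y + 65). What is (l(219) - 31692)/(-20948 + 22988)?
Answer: 1545/34 ≈ 45.441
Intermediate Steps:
l(y) = 2*y*(65 + y) (l(y) = (2*y)*(65 + y) = 2*y*(65 + y))
(l(219) - 31692)/(-20948 + 22988) = (2*219*(65 + 219) - 31692)/(-20948 + 22988) = (2*219*284 - 31692)/2040 = (124392 - 31692)*(1/2040) = 92700*(1/2040) = 1545/34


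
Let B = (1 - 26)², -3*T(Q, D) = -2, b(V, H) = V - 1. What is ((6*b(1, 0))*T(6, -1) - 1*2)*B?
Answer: -1250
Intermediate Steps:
b(V, H) = -1 + V
T(Q, D) = ⅔ (T(Q, D) = -⅓*(-2) = ⅔)
B = 625 (B = (-25)² = 625)
((6*b(1, 0))*T(6, -1) - 1*2)*B = ((6*(-1 + 1))*(⅔) - 1*2)*625 = ((6*0)*(⅔) - 2)*625 = (0*(⅔) - 2)*625 = (0 - 2)*625 = -2*625 = -1250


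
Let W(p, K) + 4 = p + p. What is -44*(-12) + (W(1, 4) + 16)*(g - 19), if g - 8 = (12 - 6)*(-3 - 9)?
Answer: -634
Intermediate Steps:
W(p, K) = -4 + 2*p (W(p, K) = -4 + (p + p) = -4 + 2*p)
g = -64 (g = 8 + (12 - 6)*(-3 - 9) = 8 + 6*(-12) = 8 - 72 = -64)
-44*(-12) + (W(1, 4) + 16)*(g - 19) = -44*(-12) + ((-4 + 2*1) + 16)*(-64 - 19) = 528 + ((-4 + 2) + 16)*(-83) = 528 + (-2 + 16)*(-83) = 528 + 14*(-83) = 528 - 1162 = -634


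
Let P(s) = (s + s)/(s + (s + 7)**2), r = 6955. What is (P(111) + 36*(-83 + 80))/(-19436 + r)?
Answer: 1515558/175170835 ≈ 0.0086519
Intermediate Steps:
P(s) = 2*s/(s + (7 + s)**2) (P(s) = (2*s)/(s + (7 + s)**2) = 2*s/(s + (7 + s)**2))
(P(111) + 36*(-83 + 80))/(-19436 + r) = (2*111/(111 + (7 + 111)**2) + 36*(-83 + 80))/(-19436 + 6955) = (2*111/(111 + 118**2) + 36*(-3))/(-12481) = (2*111/(111 + 13924) - 108)*(-1/12481) = (2*111/14035 - 108)*(-1/12481) = (2*111*(1/14035) - 108)*(-1/12481) = (222/14035 - 108)*(-1/12481) = -1515558/14035*(-1/12481) = 1515558/175170835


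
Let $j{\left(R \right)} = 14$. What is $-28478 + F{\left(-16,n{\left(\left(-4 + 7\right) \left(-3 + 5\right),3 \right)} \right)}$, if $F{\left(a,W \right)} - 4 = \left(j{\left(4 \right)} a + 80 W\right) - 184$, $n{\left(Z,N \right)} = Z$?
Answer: $-28402$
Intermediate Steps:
$F{\left(a,W \right)} = -180 + 14 a + 80 W$ ($F{\left(a,W \right)} = 4 - \left(184 - 80 W - 14 a\right) = 4 + \left(-184 + 14 a + 80 W\right) = -180 + 14 a + 80 W$)
$-28478 + F{\left(-16,n{\left(\left(-4 + 7\right) \left(-3 + 5\right),3 \right)} \right)} = -28478 + \left(-180 + 14 \left(-16\right) + 80 \left(-4 + 7\right) \left(-3 + 5\right)\right) = -28478 - \left(404 - 240 \cdot 2\right) = -28478 - -76 = -28478 + 76 = -28402$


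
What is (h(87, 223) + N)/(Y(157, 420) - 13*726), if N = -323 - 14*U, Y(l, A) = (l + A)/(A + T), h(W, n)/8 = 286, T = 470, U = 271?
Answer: 1627810/8399243 ≈ 0.19380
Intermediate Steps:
h(W, n) = 2288 (h(W, n) = 8*286 = 2288)
Y(l, A) = (A + l)/(470 + A) (Y(l, A) = (l + A)/(A + 470) = (A + l)/(470 + A))
N = -4117 (N = -323 - 14*271 = -323 - 3794 = -4117)
(h(87, 223) + N)/(Y(157, 420) - 13*726) = (2288 - 4117)/((420 + 157)/(470 + 420) - 13*726) = -1829/(577/890 - 9438) = -1829/(-8399243/890) = -1829*(-890/8399243) = 1627810/8399243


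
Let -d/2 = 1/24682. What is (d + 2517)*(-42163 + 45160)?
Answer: 93093701112/12341 ≈ 7.5434e+6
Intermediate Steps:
d = -1/12341 (d = -2/24682 = -2*1/24682 = -1/12341 ≈ -8.1031e-5)
(d + 2517)*(-42163 + 45160) = (-1/12341 + 2517)*(-42163 + 45160) = (31062296/12341)*2997 = 93093701112/12341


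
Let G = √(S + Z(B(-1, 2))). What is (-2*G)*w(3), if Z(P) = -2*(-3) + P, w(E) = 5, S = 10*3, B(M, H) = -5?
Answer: -10*√31 ≈ -55.678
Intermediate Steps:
S = 30
Z(P) = 6 + P
G = √31 (G = √(30 + (6 - 5)) = √(30 + 1) = √31 ≈ 5.5678)
(-2*G)*w(3) = -2*√31*5 = -10*√31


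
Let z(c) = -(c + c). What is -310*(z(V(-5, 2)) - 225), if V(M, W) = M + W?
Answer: 67890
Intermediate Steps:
z(c) = -2*c
-310*(z(V(-5, 2)) - 225) = -310*(-2*(-5 + 2) - 225) = -310*(-2*(-3) - 225) = -310*(6 - 225) = -310*(-219) = 67890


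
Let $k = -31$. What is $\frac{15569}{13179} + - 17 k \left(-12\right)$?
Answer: $- \frac{83328427}{13179} \approx -6322.8$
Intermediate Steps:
$\frac{15569}{13179} + - 17 k \left(-12\right) = \frac{15569}{13179} + \left(-17\right) \left(-31\right) \left(-12\right) = 15569 \cdot \frac{1}{13179} + 527 \left(-12\right) = \frac{15569}{13179} - 6324 = - \frac{83328427}{13179}$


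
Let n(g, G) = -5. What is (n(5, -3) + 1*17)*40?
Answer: 480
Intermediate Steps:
(n(5, -3) + 1*17)*40 = (-5 + 1*17)*40 = (-5 + 17)*40 = 12*40 = 480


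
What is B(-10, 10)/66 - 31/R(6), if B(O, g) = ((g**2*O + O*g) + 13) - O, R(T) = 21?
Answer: -8221/462 ≈ -17.794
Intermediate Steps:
B(O, g) = 13 - O + O*g + O*g**2 (B(O, g) = ((O*g**2 + O*g) + 13) - O = ((O*g + O*g**2) + 13) - O = (13 + O*g + O*g**2) - O = 13 - O + O*g + O*g**2)
B(-10, 10)/66 - 31/R(6) = (13 - 1*(-10) - 10*10 - 10*10**2)/66 - 31/21 = (13 + 10 - 100 - 10*100)*(1/66) - 31*1/21 = (13 + 10 - 100 - 1000)*(1/66) - 31/21 = -1077*1/66 - 31/21 = -359/22 - 31/21 = -8221/462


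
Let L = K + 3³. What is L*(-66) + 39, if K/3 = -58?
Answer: 9741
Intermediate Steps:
K = -174 (K = 3*(-58) = -174)
L = -147 (L = -174 + 3³ = -174 + 27 = -147)
L*(-66) + 39 = -147*(-66) + 39 = 9702 + 39 = 9741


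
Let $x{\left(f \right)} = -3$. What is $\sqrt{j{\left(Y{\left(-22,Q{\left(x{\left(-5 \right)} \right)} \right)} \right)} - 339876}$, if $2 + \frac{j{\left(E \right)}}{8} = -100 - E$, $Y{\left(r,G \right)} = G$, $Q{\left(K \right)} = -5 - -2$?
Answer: $6 i \sqrt{9463} \approx 583.67 i$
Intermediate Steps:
$Q{\left(K \right)} = -3$ ($Q{\left(K \right)} = -5 + 2 = -3$)
$j{\left(E \right)} = -816 - 8 E$ ($j{\left(E \right)} = -16 + 8 \left(-100 - E\right) = -16 - \left(800 + 8 E\right) = -816 - 8 E$)
$\sqrt{j{\left(Y{\left(-22,Q{\left(x{\left(-5 \right)} \right)} \right)} \right)} - 339876} = \sqrt{\left(-816 - -24\right) - 339876} = \sqrt{\left(-816 + 24\right) - 339876} = \sqrt{-792 - 339876} = \sqrt{-340668} = 6 i \sqrt{9463}$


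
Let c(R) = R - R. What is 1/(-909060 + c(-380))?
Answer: -1/909060 ≈ -1.1000e-6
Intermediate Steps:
c(R) = 0
1/(-909060 + c(-380)) = 1/(-909060 + 0) = 1/(-909060) = -1/909060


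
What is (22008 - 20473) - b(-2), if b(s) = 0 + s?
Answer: 1537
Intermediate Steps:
b(s) = s
(22008 - 20473) - b(-2) = (22008 - 20473) - 1*(-2) = 1535 + 2 = 1537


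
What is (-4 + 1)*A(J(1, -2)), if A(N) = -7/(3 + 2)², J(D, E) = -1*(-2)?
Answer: 21/25 ≈ 0.84000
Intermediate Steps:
J(D, E) = 2
A(N) = -7/25 (A(N) = -7/(5²) = -7/25)
(-4 + 1)*A(J(1, -2)) = (-4 + 1)*(-7/25) = -3*(-7/25) = 21/25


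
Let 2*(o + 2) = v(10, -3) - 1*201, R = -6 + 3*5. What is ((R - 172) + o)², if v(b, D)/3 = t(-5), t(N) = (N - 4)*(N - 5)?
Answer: 68121/4 ≈ 17030.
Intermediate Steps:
R = 9 (R = -6 + 15 = 9)
t(N) = (-5 + N)*(-4 + N) (t(N) = (-4 + N)*(-5 + N) = (-5 + N)*(-4 + N))
v(b, D) = 270 (v(b, D) = 3*(20 + (-5)² - 9*(-5)) = 3*(20 + 25 + 45) = 3*90 = 270)
o = 65/2 (o = -2 + (270 - 1*201)/2 = -2 + (270 - 201)/2 = -2 + (½)*69 = -2 + 69/2 = 65/2 ≈ 32.500)
((R - 172) + o)² = ((9 - 172) + 65/2)² = (-163 + 65/2)² = (-261/2)² = 68121/4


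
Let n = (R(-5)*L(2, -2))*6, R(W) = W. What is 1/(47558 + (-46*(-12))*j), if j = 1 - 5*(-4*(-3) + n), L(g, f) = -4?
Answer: -1/316210 ≈ -3.1625e-6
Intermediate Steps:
n = 120 (n = -5*(-4)*6 = 20*6 = 120)
j = -659 (j = 1 - 5*(-4*(-3) + 120) = 1 - 5*(12 + 120) = 1 - 5*132 = 1 - 660 = -659)
1/(47558 + (-46*(-12))*j) = 1/(47558 - 46*(-12)*(-659)) = 1/(47558 + 552*(-659)) = 1/(47558 - 363768) = 1/(-316210) = -1/316210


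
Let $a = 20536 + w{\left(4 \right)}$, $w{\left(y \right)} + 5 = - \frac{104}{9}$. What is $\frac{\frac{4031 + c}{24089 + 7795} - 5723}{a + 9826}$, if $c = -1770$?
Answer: $- \frac{547409613}{2902602452} \approx -0.18859$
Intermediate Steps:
$w{\left(y \right)} = - \frac{149}{9}$ ($w{\left(y \right)} = -5 - \frac{104}{9} = - \frac{149}{9}$)
$a = \frac{184675}{9}$ ($a = 20536 - \frac{149}{9} = \frac{184675}{9} \approx 20519.0$)
$\frac{\frac{4031 + c}{24089 + 7795} - 5723}{a + 9826} = \frac{\frac{4031 - 1770}{24089 + 7795} - 5723}{\frac{184675}{9} + 9826} = \frac{\frac{2261}{31884} - 5723}{\frac{273109}{9}} = \left(2261 \cdot \frac{1}{31884} - 5723\right) \frac{9}{273109} = \left(\frac{2261}{31884} - 5723\right) \frac{9}{273109} = \left(- \frac{182469871}{31884}\right) \frac{9}{273109} = - \frac{547409613}{2902602452}$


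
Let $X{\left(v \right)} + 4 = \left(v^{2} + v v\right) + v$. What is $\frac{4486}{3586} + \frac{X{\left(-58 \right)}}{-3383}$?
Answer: $- \frac{4364069}{6065719} \approx -0.71946$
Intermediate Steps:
$X{\left(v \right)} = -4 + v + 2 v^{2}$ ($X{\left(v \right)} = -4 + \left(\left(v^{2} + v v\right) + v\right) = -4 + \left(\left(v^{2} + v^{2}\right) + v\right) = -4 + \left(2 v^{2} + v\right) = -4 + \left(v + 2 v^{2}\right) = -4 + v + 2 v^{2}$)
$\frac{4486}{3586} + \frac{X{\left(-58 \right)}}{-3383} = \frac{4486}{3586} + \frac{-4 - 58 + 2 \left(-58\right)^{2}}{-3383} = 4486 \cdot \frac{1}{3586} + \left(-4 - 58 + 2 \cdot 3364\right) \left(- \frac{1}{3383}\right) = \frac{2243}{1793} + \left(-4 - 58 + 6728\right) \left(- \frac{1}{3383}\right) = \frac{2243}{1793} + 6666 \left(- \frac{1}{3383}\right) = \frac{2243}{1793} - \frac{6666}{3383} = - \frac{4364069}{6065719}$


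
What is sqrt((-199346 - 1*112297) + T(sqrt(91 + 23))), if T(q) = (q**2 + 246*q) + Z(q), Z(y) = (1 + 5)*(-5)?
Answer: sqrt(-311559 + 246*sqrt(114)) ≈ 555.82*I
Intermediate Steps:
Z(y) = -30 (Z(y) = 6*(-5) = -30)
T(q) = -30 + q**2 + 246*q (T(q) = (q**2 + 246*q) - 30 = -30 + q**2 + 246*q)
sqrt((-199346 - 1*112297) + T(sqrt(91 + 23))) = sqrt((-199346 - 1*112297) + (-30 + (sqrt(91 + 23))**2 + 246*sqrt(91 + 23))) = sqrt((-199346 - 112297) + (-30 + (sqrt(114))**2 + 246*sqrt(114))) = sqrt(-311643 + (-30 + 114 + 246*sqrt(114))) = sqrt(-311643 + (84 + 246*sqrt(114))) = sqrt(-311559 + 246*sqrt(114))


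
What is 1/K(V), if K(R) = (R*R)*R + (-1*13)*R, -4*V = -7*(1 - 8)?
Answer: -64/107457 ≈ -0.00059559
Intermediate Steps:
V = -49/4 (V = -(-7)*(1 - 8)/4 = -(-7)*(-7)/4 = -1/4*49 = -49/4 ≈ -12.250)
K(R) = R**3 - 13*R (K(R) = R**2*R - 13*R = R**3 - 13*R)
1/K(V) = 1/(-49*(-13 + (-49/4)**2)/4) = 1/(-49*(-13 + 2401/16)/4) = 1/(-49/4*2193/16) = 1/(-107457/64) = -64/107457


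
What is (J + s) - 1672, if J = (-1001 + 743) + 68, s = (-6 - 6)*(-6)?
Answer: -1790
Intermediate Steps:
s = 72 (s = -12*(-6) = 72)
J = -190 (J = -258 + 68 = -190)
(J + s) - 1672 = (-190 + 72) - 1672 = -118 - 1672 = -1790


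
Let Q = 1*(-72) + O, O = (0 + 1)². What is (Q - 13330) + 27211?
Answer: 13810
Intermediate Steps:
O = 1 (O = 1² = 1)
Q = -71 (Q = 1*(-72) + 1 = -72 + 1 = -71)
(Q - 13330) + 27211 = (-71 - 13330) + 27211 = -13401 + 27211 = 13810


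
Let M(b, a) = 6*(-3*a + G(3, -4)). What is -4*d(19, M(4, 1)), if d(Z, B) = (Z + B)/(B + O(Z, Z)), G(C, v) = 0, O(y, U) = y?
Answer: -4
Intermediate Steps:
M(b, a) = -18*a (M(b, a) = 6*(-3*a + 0) = 6*(-3*a) = -18*a)
d(Z, B) = 1 (d(Z, B) = (Z + B)/(B + Z) = (B + Z)/(B + Z) = 1)
-4*d(19, M(4, 1)) = -4*1 = -4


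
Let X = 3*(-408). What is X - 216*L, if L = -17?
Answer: 2448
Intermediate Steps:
X = -1224
X - 216*L = -1224 - 216*(-17) = -1224 - 1*(-3672) = -1224 + 3672 = 2448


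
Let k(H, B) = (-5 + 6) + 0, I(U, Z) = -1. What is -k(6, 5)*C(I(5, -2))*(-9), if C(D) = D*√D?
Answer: -9*I ≈ -9.0*I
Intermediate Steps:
k(H, B) = 1 (k(H, B) = 1 + 0 = 1)
C(D) = D^(3/2)
-k(6, 5)*C(I(5, -2))*(-9) = -1*(-1)^(3/2)*(-9) = -1*(-I)*(-9) = -(-I)*(-9) = -9*I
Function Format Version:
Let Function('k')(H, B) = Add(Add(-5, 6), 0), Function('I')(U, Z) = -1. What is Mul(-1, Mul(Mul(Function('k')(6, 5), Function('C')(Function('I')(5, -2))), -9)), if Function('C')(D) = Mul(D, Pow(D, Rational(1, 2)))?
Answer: Mul(-9, I) ≈ Mul(-9.0000, I)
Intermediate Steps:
Function('k')(H, B) = 1 (Function('k')(H, B) = Add(1, 0) = 1)
Function('C')(D) = Pow(D, Rational(3, 2))
Mul(-1, Mul(Mul(Function('k')(6, 5), Function('C')(Function('I')(5, -2))), -9)) = Mul(-1, Mul(Mul(1, Pow(-1, Rational(3, 2))), -9)) = Mul(-1, Mul(Mul(1, Mul(-1, I)), -9)) = Mul(-1, Mul(Mul(-1, I), -9)) = Mul(-1, Mul(9, I)) = Mul(-9, I)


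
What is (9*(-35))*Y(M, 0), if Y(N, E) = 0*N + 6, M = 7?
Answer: -1890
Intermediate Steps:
Y(N, E) = 6 (Y(N, E) = 0 + 6 = 6)
(9*(-35))*Y(M, 0) = (9*(-35))*6 = -315*6 = -1890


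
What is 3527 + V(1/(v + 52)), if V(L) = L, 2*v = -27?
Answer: 271581/77 ≈ 3527.0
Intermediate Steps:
v = -27/2 (v = (½)*(-27) = -27/2 ≈ -13.500)
3527 + V(1/(v + 52)) = 3527 + 1/(-27/2 + 52) = 3527 + 1/(77/2) = 3527 + 2/77 = 271581/77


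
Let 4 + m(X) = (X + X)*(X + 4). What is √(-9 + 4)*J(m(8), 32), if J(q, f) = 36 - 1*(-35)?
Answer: 71*I*√5 ≈ 158.76*I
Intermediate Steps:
m(X) = -4 + 2*X*(4 + X) (m(X) = -4 + (X + X)*(X + 4) = -4 + (2*X)*(4 + X) = -4 + 2*X*(4 + X))
J(q, f) = 71 (J(q, f) = 36 + 35 = 71)
√(-9 + 4)*J(m(8), 32) = √(-9 + 4)*71 = √(-5)*71 = (I*√5)*71 = 71*I*√5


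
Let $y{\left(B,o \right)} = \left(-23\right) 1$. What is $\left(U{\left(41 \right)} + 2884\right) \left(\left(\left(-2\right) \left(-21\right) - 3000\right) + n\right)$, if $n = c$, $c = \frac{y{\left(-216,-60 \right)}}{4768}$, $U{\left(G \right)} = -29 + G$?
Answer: $- \frac{2552781827}{298} \approx -8.5664 \cdot 10^{6}$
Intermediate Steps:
$y{\left(B,o \right)} = -23$
$c = - \frac{23}{4768} \approx -0.0048238$
$n = - \frac{23}{4768} \approx -0.0048238$
$\left(U{\left(41 \right)} + 2884\right) \left(\left(\left(-2\right) \left(-21\right) - 3000\right) + n\right) = \left(\left(-29 + 41\right) + 2884\right) \left(\left(\left(-2\right) \left(-21\right) - 3000\right) - \frac{23}{4768}\right) = \left(12 + 2884\right) \left(\left(42 - 3000\right) - \frac{23}{4768}\right) = 2896 \left(-2958 - \frac{23}{4768}\right) = 2896 \left(- \frac{14103767}{4768}\right) = - \frac{2552781827}{298}$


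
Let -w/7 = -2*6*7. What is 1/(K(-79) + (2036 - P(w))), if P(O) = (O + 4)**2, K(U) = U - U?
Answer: -1/348428 ≈ -2.8700e-6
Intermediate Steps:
K(U) = 0
w = 588 (w = -7*(-2*6)*7 = -(-84)*7 = -7*(-84) = 588)
P(O) = (4 + O)**2
1/(K(-79) + (2036 - P(w))) = 1/(0 + (2036 - (4 + 588)**2)) = 1/(0 + (2036 - 1*592**2)) = 1/(0 + (2036 - 1*350464)) = 1/(0 + (2036 - 350464)) = 1/(0 - 348428) = 1/(-348428) = -1/348428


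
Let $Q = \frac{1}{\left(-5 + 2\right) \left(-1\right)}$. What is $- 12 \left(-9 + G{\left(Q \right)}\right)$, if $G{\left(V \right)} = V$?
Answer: $104$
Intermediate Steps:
$Q = \frac{1}{3}$ ($Q = \frac{1}{-3} \left(-1\right) = \left(- \frac{1}{3}\right) \left(-1\right) = \frac{1}{3} \approx 0.33333$)
$- 12 \left(-9 + G{\left(Q \right)}\right) = - 12 \left(-9 + \frac{1}{3}\right) = \left(-12\right) \left(- \frac{26}{3}\right) = 104$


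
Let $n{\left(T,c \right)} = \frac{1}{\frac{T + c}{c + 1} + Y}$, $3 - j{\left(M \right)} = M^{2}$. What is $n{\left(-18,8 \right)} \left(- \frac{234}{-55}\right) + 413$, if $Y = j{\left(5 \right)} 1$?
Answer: $\frac{181639}{440} \approx 412.82$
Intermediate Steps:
$j{\left(M \right)} = 3 - M^{2}$
$Y = -22$ ($Y = \left(3 - 5^{2}\right) 1 = \left(3 - 25\right) 1 = \left(-22\right) 1 = -22$)
$n{\left(T,c \right)} = \frac{1}{-22 + \frac{T + c}{1 + c}}$ ($n{\left(T,c \right)} = \frac{1}{\frac{T + c}{c + 1} - 22} = \frac{1}{\frac{T + c}{1 + c} - 22} = \frac{1}{-22 + \frac{T + c}{1 + c}}$)
$n{\left(-18,8 \right)} \left(- \frac{234}{-55}\right) + 413 = \frac{1 + 8}{-22 - 18 - 168} \left(- \frac{234}{-55}\right) + 413 = \frac{1}{-22 - 18 - 168} \cdot 9 \left(\left(-234\right) \left(- \frac{1}{55}\right)\right) + 413 = \frac{1}{-208} \cdot 9 \cdot \frac{234}{55} + 413 = \left(- \frac{1}{208}\right) 9 \cdot \frac{234}{55} + 413 = \left(- \frac{9}{208}\right) \frac{234}{55} + 413 = - \frac{81}{440} + 413 = \frac{181639}{440}$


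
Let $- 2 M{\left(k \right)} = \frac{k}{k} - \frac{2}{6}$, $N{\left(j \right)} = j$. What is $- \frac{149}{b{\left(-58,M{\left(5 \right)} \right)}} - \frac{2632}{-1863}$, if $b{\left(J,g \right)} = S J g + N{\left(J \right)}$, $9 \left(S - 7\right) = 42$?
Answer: $\frac{1470773}{2809404} \approx 0.52352$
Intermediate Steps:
$S = \frac{35}{3}$ ($S = 7 + \frac{1}{9} \cdot 42 = 7 + \frac{14}{3} = \frac{35}{3} \approx 11.667$)
$M{\left(k \right)} = - \frac{1}{3}$ ($M{\left(k \right)} = - \frac{\frac{k}{k} - \frac{2}{6}}{2} = - \frac{1 - \frac{1}{3}}{2} = \left(- \frac{1}{2}\right) \frac{2}{3} = - \frac{1}{3}$)
$b{\left(J,g \right)} = J + \frac{35 J g}{3}$ ($b{\left(J,g \right)} = \frac{35 J}{3} g + J = \frac{35 J g}{3} + J = J + \frac{35 J g}{3}$)
$- \frac{149}{b{\left(-58,M{\left(5 \right)} \right)}} - \frac{2632}{-1863} = - \frac{149}{\frac{1}{3} \left(-58\right) \left(3 + 35 \left(- \frac{1}{3}\right)\right)} - \frac{2632}{-1863} = - \frac{149}{\frac{1}{3} \left(-58\right) \left(3 - \frac{35}{3}\right)} - - \frac{2632}{1863} = - \frac{149}{\frac{1}{3} \left(-58\right) \left(- \frac{26}{3}\right)} + \frac{2632}{1863} = - \frac{149}{\frac{1508}{9}} + \frac{2632}{1863} = \left(-149\right) \frac{9}{1508} + \frac{2632}{1863} = - \frac{1341}{1508} + \frac{2632}{1863} = \frac{1470773}{2809404}$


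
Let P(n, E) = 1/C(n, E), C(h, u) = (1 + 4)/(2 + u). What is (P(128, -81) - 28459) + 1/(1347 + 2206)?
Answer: -505854817/17765 ≈ -28475.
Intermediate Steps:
C(h, u) = 5/(2 + u)
P(n, E) = ⅖ + E/5 (P(n, E) = 1/(5/(2 + E)) = ⅖ + E/5)
(P(128, -81) - 28459) + 1/(1347 + 2206) = ((⅖ + (⅕)*(-81)) - 28459) + 1/(1347 + 2206) = ((⅖ - 81/5) - 28459) + 1/3553 = (-79/5 - 28459) + 1/3553 = -142374/5 + 1/3553 = -505854817/17765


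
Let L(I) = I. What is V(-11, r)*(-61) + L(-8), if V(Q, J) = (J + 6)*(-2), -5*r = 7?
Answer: 2766/5 ≈ 553.20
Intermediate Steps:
r = -7/5 (r = -⅕*7 = -7/5 ≈ -1.4000)
V(Q, J) = -12 - 2*J (V(Q, J) = (6 + J)*(-2) = -12 - 2*J)
V(-11, r)*(-61) + L(-8) = (-12 - 2*(-7/5))*(-61) - 8 = (-12 + 14/5)*(-61) - 8 = -46/5*(-61) - 8 = 2806/5 - 8 = 2766/5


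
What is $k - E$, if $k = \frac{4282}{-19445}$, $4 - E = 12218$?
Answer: $\frac{237496948}{19445} \approx 12214.0$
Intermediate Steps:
$E = -12214$ ($E = 4 - 12218 = -12214$)
$k = - \frac{4282}{19445}$ ($k = 4282 \left(- \frac{1}{19445}\right) = - \frac{4282}{19445} \approx -0.22021$)
$k - E = - \frac{4282}{19445} - -12214 = - \frac{4282}{19445} + 12214 = \frac{237496948}{19445}$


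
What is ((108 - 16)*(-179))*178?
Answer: -2931304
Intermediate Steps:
((108 - 16)*(-179))*178 = (92*(-179))*178 = -16468*178 = -2931304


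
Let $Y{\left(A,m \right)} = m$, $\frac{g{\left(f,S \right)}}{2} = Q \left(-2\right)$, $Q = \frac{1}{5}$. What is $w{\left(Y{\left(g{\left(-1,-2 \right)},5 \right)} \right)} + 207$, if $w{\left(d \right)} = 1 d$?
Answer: $212$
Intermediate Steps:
$Q = \frac{1}{5} \approx 0.2$
$g{\left(f,S \right)} = - \frac{4}{5}$ ($g{\left(f,S \right)} = 2 \cdot \frac{1}{5} \left(-2\right) = 2 \left(- \frac{2}{5}\right) = - \frac{4}{5}$)
$w{\left(d \right)} = d$
$w{\left(Y{\left(g{\left(-1,-2 \right)},5 \right)} \right)} + 207 = 5 + 207 = 212$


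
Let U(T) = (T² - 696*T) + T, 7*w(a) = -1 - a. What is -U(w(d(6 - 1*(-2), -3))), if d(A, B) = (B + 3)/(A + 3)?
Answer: -4866/49 ≈ -99.306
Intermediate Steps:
d(A, B) = (3 + B)/(3 + A)
w(a) = -⅐ - a/7 (w(a) = (-1 - a)/7 = -⅐ - a/7)
U(T) = T² - 695*T
-U(w(d(6 - 1*(-2), -3))) = -(-⅐ - (3 - 3)/(7*(3 + (6 - 1*(-2)))))*(-695 + (-⅐ - (3 - 3)/(7*(3 + (6 - 1*(-2)))))) = -(-⅐ - 0/(7*(3 + (6 + 2))))*(-695 + (-⅐ - 0/(7*(3 + (6 + 2))))) = -(-⅐ - 0/(7*(3 + 8)))*(-695 + (-⅐ - 0/(7*(3 + 8)))) = -(-⅐ - 0/(7*11))*(-695 + (-⅐ - 0/(7*11))) = -(-⅐ - 0/77)*(-695 + (-⅐ - 0/77)) = -(-⅐ - ⅐*0)*(-695 + (-⅐ - ⅐*0)) = -(-⅐ + 0)*(-695 + (-⅐ + 0)) = -(-1)*(-695 - ⅐)/7 = -(-1)*(-4866)/(7*7) = -1*4866/49 = -4866/49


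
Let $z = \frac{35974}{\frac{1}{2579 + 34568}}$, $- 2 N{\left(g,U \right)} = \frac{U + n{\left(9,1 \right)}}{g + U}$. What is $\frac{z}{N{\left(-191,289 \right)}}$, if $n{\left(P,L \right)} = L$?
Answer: $- \frac{130959965444}{145} \approx -9.0317 \cdot 10^{8}$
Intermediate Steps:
$N{\left(g,U \right)} = - \frac{1 + U}{2 \left(U + g\right)}$ ($N{\left(g,U \right)} = - \frac{\left(U + 1\right) \frac{1}{g + U}}{2} = - \frac{\left(1 + U\right) \frac{1}{U + g}}{2} = - \frac{\frac{1}{U + g} \left(1 + U\right)}{2} = - \frac{1 + U}{2 \left(U + g\right)}$)
$z = 1336326178$ ($z = \frac{35974}{\frac{1}{37147}} = 35974 \frac{1}{\frac{1}{37147}} = 35974 \cdot 37147 = 1336326178$)
$\frac{z}{N{\left(-191,289 \right)}} = \frac{1336326178}{\frac{1}{2} \frac{1}{289 - 191} \left(-1 - 289\right)} = \frac{1336326178}{\frac{1}{2} \cdot \frac{1}{98} \left(-1 - 289\right)} = \frac{1336326178}{\frac{1}{2} \cdot \frac{1}{98} \left(-290\right)} = \frac{1336326178}{- \frac{145}{98}} = 1336326178 \left(- \frac{98}{145}\right) = - \frac{130959965444}{145}$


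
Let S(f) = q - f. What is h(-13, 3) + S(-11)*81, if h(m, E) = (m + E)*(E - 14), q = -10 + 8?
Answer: 839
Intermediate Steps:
q = -2
h(m, E) = (-14 + E)*(E + m) (h(m, E) = (E + m)*(-14 + E) = (-14 + E)*(E + m))
S(f) = -2 - f
h(-13, 3) + S(-11)*81 = (3**2 - 14*3 - 14*(-13) + 3*(-13)) + (-2 - 1*(-11))*81 = (9 - 42 + 182 - 39) + (-2 + 11)*81 = 110 + 9*81 = 110 + 729 = 839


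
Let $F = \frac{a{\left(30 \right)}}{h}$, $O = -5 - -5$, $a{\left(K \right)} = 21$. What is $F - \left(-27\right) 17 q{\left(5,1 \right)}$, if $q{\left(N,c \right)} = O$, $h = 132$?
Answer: $\frac{7}{44} \approx 0.15909$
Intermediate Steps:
$O = 0$ ($O = -5 + 5 = 0$)
$q{\left(N,c \right)} = 0$
$F = \frac{7}{44}$ ($F = \frac{21}{132} = 21 \cdot \frac{1}{132} = \frac{7}{44} \approx 0.15909$)
$F - \left(-27\right) 17 q{\left(5,1 \right)} = \frac{7}{44} - \left(-27\right) 17 \cdot 0 = \frac{7}{44} - \left(-459\right) 0 = \frac{7}{44} - 0 = \frac{7}{44} + 0 = \frac{7}{44}$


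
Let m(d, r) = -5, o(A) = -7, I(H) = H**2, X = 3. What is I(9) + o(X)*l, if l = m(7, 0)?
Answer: 116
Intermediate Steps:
l = -5
I(9) + o(X)*l = 9**2 - 7*(-5) = 81 + 35 = 116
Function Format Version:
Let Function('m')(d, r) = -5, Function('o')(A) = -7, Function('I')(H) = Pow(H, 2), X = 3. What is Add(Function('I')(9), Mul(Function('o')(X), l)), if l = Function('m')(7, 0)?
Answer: 116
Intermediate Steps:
l = -5
Add(Function('I')(9), Mul(Function('o')(X), l)) = Add(Pow(9, 2), Mul(-7, -5)) = Add(81, 35) = 116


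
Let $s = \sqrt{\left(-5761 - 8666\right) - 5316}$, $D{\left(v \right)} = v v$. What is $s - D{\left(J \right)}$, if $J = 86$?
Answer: $-7396 + i \sqrt{19743} \approx -7396.0 + 140.51 i$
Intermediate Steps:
$D{\left(v \right)} = v^{2}$
$s = i \sqrt{19743}$ ($s = \sqrt{\left(-5761 - 8666\right) - 5316} = \sqrt{-14427 - 5316} = \sqrt{-19743} = i \sqrt{19743} \approx 140.51 i$)
$s - D{\left(J \right)} = i \sqrt{19743} - 86^{2} = i \sqrt{19743} - 7396 = -7396 + i \sqrt{19743}$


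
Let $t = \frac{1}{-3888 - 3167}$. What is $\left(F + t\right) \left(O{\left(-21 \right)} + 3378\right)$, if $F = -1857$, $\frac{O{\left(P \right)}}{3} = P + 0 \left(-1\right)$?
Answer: $- \frac{510944304}{83} \approx -6.156 \cdot 10^{6}$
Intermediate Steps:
$O{\left(P \right)} = 3 P$ ($O{\left(P \right)} = 3 \left(P + 0 \left(-1\right)\right) = 3 \left(P + 0\right) = 3 P$)
$t = - \frac{1}{7055}$ ($t = \frac{1}{-7055} = - \frac{1}{7055} \approx -0.00014174$)
$\left(F + t\right) \left(O{\left(-21 \right)} + 3378\right) = \left(-1857 - \frac{1}{7055}\right) \left(3 \left(-21\right) + 3378\right) = - \frac{13101136 \left(-63 + 3378\right)}{7055} = \left(- \frac{13101136}{7055}\right) 3315 = - \frac{510944304}{83}$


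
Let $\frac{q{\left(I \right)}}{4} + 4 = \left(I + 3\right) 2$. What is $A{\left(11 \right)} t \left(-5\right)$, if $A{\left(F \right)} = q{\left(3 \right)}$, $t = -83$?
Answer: $13280$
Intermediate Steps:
$q{\left(I \right)} = 8 + 8 I$ ($q{\left(I \right)} = -16 + 4 \left(I + 3\right) 2 = -16 + 4 \left(3 + I\right) 2 = -16 + 4 \left(6 + 2 I\right) = -16 + \left(24 + 8 I\right) = 8 + 8 I$)
$A{\left(F \right)} = 32$ ($A{\left(F \right)} = 8 + 8 \cdot 3 = 8 + 24 = 32$)
$A{\left(11 \right)} t \left(-5\right) = 32 \left(-83\right) \left(-5\right) = \left(-2656\right) \left(-5\right) = 13280$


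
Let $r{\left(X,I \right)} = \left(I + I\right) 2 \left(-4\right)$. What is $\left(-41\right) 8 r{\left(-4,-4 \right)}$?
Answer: $-20992$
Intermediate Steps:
$r{\left(X,I \right)} = - 16 I$ ($r{\left(X,I \right)} = 2 I \left(-8\right) = - 16 I$)
$\left(-41\right) 8 r{\left(-4,-4 \right)} = \left(-41\right) 8 \left(\left(-16\right) \left(-4\right)\right) = \left(-328\right) 64 = -20992$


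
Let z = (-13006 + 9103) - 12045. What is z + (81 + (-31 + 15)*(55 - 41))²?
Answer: 4501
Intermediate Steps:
z = -15948 (z = -3903 - 12045 = -15948)
z + (81 + (-31 + 15)*(55 - 41))² = -15948 + (81 + (-31 + 15)*(55 - 41))² = -15948 + (81 - 16*14)² = -15948 + (81 - 224)² = -15948 + (-143)² = -15948 + 20449 = 4501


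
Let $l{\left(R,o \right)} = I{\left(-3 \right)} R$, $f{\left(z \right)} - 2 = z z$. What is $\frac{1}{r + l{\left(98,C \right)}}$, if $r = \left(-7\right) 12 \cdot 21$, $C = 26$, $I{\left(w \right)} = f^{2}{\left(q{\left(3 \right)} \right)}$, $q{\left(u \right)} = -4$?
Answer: $\frac{1}{29988} \approx 3.3347 \cdot 10^{-5}$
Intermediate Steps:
$f{\left(z \right)} = 2 + z^{2}$ ($f{\left(z \right)} = 2 + z z = 2 + z^{2}$)
$I{\left(w \right)} = 324$ ($I{\left(w \right)} = \left(2 + \left(-4\right)^{2}\right)^{2} = \left(2 + 16\right)^{2} = 18^{2} = 324$)
$l{\left(R,o \right)} = 324 R$
$r = -1764$ ($r = \left(-84\right) 21 = -1764$)
$\frac{1}{r + l{\left(98,C \right)}} = \frac{1}{-1764 + 324 \cdot 98} = \frac{1}{-1764 + 31752} = \frac{1}{29988}$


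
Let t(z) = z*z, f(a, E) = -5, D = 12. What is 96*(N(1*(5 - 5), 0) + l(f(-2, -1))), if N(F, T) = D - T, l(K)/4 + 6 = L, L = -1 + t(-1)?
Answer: -1152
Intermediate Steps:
t(z) = z²
L = 0 (L = -1 + (-1)² = -1 + 1 = 0)
l(K) = -24 (l(K) = -24 + 4*0 = -24 + 0 = -24)
N(F, T) = 12 - T
96*(N(1*(5 - 5), 0) + l(f(-2, -1))) = 96*((12 - 1*0) - 24) = 96*((12 + 0) - 24) = 96*(12 - 24) = 96*(-12) = -1152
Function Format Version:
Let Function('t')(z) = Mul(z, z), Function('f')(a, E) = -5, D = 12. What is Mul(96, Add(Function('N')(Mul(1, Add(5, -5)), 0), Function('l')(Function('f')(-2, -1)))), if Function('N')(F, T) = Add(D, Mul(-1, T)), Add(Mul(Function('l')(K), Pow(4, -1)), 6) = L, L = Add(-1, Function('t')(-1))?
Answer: -1152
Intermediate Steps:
Function('t')(z) = Pow(z, 2)
L = 0 (L = Add(-1, Pow(-1, 2)) = Add(-1, 1) = 0)
Function('l')(K) = -24 (Function('l')(K) = Add(-24, Mul(4, 0)) = Add(-24, 0) = -24)
Function('N')(F, T) = Add(12, Mul(-1, T))
Mul(96, Add(Function('N')(Mul(1, Add(5, -5)), 0), Function('l')(Function('f')(-2, -1)))) = Mul(96, Add(Add(12, Mul(-1, 0)), -24)) = Mul(96, Add(Add(12, 0), -24)) = Mul(96, Add(12, -24)) = Mul(96, -12) = -1152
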